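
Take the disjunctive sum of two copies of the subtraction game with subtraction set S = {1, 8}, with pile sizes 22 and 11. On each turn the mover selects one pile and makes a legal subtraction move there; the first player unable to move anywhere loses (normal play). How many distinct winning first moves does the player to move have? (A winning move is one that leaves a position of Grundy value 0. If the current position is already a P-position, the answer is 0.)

0

All piles use S = {1, 8}:
G(0) = 0
G(1) = mex{0} = 1
G(2) = mex{1} = 0
G(3) = mex{0} = 1
G(4) = mex{1} = 0
G(5) = mex{0} = 1
G(6) = mex{1} = 0
G(7) = mex{0} = 1
G(8) = mex{1,0} = 2
G(9) = mex{2,1} = 0
G(10) = mex{0,0} = 1
G(11) = mex{1,1} = 0
G(12) = mex{0,0} = 1
G(13) = mex{1,1} = 0
G(14) = mex{0,0} = 1
G(15) = mex{1,1} = 0
G(16) = mex{0,2} = 1
G(17) = mex{1,0} = 2
G(18) = mex{2,1} = 0
G(19) = mex{0,0} = 1
G(20) = mex{1,1} = 0
G(21) = mex{0,0} = 1
G(22) = mex{1,1} = 0
Pile A: G(22) = 0.
Pile B: G(11) = 0.
Combined Grundy value = 0 ⊕ 0 = 0.
A winning move leaves total XOR = 0, i.e. changes one component's Grundy value g to g ⊕ X where X is the current total.
Pile A: target g' = 0⊕0 = 0, but every legal move changes the Grundy value (mex property), so 0 moves.
Pile B: target g' = 0⊕0 = 0, but every legal move changes the Grundy value (mex property), so 0 moves.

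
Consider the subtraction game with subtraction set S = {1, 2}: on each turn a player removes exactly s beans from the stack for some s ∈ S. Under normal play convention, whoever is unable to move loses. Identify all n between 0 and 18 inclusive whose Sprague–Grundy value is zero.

0, 3, 6, 9, 12, 15, 18

n :  0  1  2  3  4  5  6  7  8  9 10 11 12 13 14 15 16 17 18
G :  0  1  2  0  1  2  0  1  2  0  1  2  0  1  2  0  1  2  0
P-positions are exactly the n with G(n) = 0.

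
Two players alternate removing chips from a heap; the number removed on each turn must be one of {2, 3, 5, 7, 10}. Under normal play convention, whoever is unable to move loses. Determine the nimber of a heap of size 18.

n :  0  1  2  3  4  5  6  7  8  9 10 11 12 13 14 15 16 17 18
G :  0  0  1  1  2  2  3  3  4  0  5  1  4  0  5  1  2  0  3

3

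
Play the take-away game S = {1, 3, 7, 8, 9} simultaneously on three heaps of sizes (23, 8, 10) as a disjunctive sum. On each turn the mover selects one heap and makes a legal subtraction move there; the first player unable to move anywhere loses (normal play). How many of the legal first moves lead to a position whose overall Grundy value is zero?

All heaps use S = {1, 3, 7, 8, 9}:
G(0) = 0
G(1) = mex{0} = 1
G(2) = mex{1} = 0
G(3) = mex{0,0} = 1
G(4) = mex{1,1} = 0
G(5) = mex{0,0} = 1
G(6) = mex{1,1} = 0
G(7) = mex{0,0,0} = 1
G(8) = mex{1,1,1,0} = 2
G(9) = mex{2,0,0,1,0} = 3
G(10) = mex{3,1,1,0,1} = 2
G(11) = mex{2,2,0,1,0} = 3
G(12) = mex{3,3,1,0,1} = 2
G(13) = mex{2,2,0,1,0} = 3
G(14) = mex{3,3,1,0,1} = 2
G(15) = mex{2,2,2,1,0} = 3
G(16) = mex{3,3,3,2,1} = 0
G(17) = mex{0,2,2,3,2} = 1
G(18) = mex{1,3,3,2,3} = 0
G(19) = mex{0,0,2,3,2} = 1
G(20) = mex{1,1,3,2,3} = 0
G(21) = mex{0,0,2,3,2} = 1
G(22) = mex{1,1,3,2,3} = 0
G(23) = mex{0,0,0,3,2} = 1
Heap A: G(23) = 1.
Heap B: G(8) = 2.
Heap C: G(10) = 2.
Combined Grundy value = 1 ⊕ 2 ⊕ 2 = 1.
A winning move leaves total XOR = 0, i.e. changes one component's Grundy value g to g ⊕ X where X is the current total.
Heap A: need g' = 1⊕1 = 0. Options: 23−1→G=0, 23−3→G=0, 23−7→G=0, 23−8→G=3, 23−9→G=2. Hits: 3.
Heap B: need g' = 2⊕1 = 3. Options: 8−1→G=1, 8−3→G=1, 8−7→G=1, 8−8→G=0. Hits: 0.
Heap C: need g' = 2⊕1 = 3. Options: 10−1→G=3, 10−3→G=1, 10−7→G=1, 10−8→G=0, 10−9→G=1. Hits: 1.

4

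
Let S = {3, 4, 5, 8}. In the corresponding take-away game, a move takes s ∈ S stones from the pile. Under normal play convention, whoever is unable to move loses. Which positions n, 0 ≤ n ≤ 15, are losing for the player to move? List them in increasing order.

0, 1, 2, 11, 12, 13

G(0) = 0
G(1) = mex{} = 0
G(2) = mex{} = 0
G(3) = mex{0} = 1
G(4) = mex{0,0} = 1
G(5) = mex{0,0,0} = 1
G(6) = mex{1,0,0} = 2
G(7) = mex{1,1,0} = 2
G(8) = mex{1,1,1,0} = 2
G(9) = mex{2,1,1,0} = 3
G(10) = mex{2,2,1,0} = 3
G(11) = mex{2,2,2,1} = 0
G(12) = mex{3,2,2,1} = 0
G(13) = mex{3,3,2,1} = 0
G(14) = mex{0,3,3,2} = 1
G(15) = mex{0,0,3,2} = 1
P-positions are exactly the n with G(n) = 0.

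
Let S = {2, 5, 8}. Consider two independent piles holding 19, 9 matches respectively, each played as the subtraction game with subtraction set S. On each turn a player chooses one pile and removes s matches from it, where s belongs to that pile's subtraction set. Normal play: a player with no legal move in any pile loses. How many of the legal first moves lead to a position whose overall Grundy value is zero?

0

All piles use S = {2, 5, 8}:
n :  0  1  2  3  4  5  6  7  8  9 10 11 12 13 14 15 16 17 18 19
G :  0  0  1  1  0  2  1  0  2  1  0  0  1  1  0  2  1  0  2  1
Pile A: G(19) = 1.
Pile B: G(9) = 1.
Combined Grundy value = 1 ⊕ 1 = 0.
A winning move leaves total XOR = 0, i.e. changes one component's Grundy value g to g ⊕ X where X is the current total.
Pile A: target g' = 1⊕0 = 1, but every legal move changes the Grundy value (mex property), so 0 moves.
Pile B: target g' = 1⊕0 = 1, but every legal move changes the Grundy value (mex property), so 0 moves.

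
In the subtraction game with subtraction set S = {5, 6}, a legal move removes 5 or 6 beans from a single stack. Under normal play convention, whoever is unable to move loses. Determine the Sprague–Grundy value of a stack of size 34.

0

n :  0  1  2  3  4  5  6  7  8  9 10 11 12 13 14 15 16 17 18 19 20 21 22 23 24 25 26 27 28 29 30 31 32 33 34
G :  0  0  0  0  0  1  1  1  1  1  2  0  0  0  0  0  1  1  1  1  1  2  0  0  0  0  0  1  1  1  1  1  2  0  0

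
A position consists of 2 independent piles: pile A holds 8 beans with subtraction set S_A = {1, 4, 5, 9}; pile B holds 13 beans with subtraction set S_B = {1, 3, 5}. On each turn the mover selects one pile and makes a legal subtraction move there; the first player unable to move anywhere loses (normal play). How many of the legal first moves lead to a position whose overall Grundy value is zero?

4

Pile A, S = {1, 4, 5, 9}:
n : 0 1 2 3 4 5 6 7 8
G : 0 1 0 1 2 3 2 3 0
G_A(8) = 0.
Pile B, S = {1, 3, 5}:
G(0) = 0
G(1) = mex{0} = 1
G(2) = mex{1} = 0
G(3) = mex{0,0} = 1
G(4) = mex{1,1} = 0
G(5) = mex{0,0,0} = 1
G(6) = mex{1,1,1} = 0
G(7) = mex{0,0,0} = 1
G(8) = mex{1,1,1} = 0
G(9) = mex{0,0,0} = 1
G(10) = mex{1,1,1} = 0
G(11) = mex{0,0,0} = 1
G(12) = mex{1,1,1} = 0
G(13) = mex{0,0,0} = 1
G_B(13) = 1.
Combined Grundy value = 0 ⊕ 1 = 1.
A winning move leaves total XOR = 0, i.e. changes one component's Grundy value g to g ⊕ X where X is the current total.
Pile A: need g' = 0⊕1 = 1. Options: 8−1→G=3, 8−4→G=2, 8−5→G=1. Hits: 1.
Pile B: need g' = 1⊕1 = 0. Options: 13−1→G=0, 13−3→G=0, 13−5→G=0. Hits: 3.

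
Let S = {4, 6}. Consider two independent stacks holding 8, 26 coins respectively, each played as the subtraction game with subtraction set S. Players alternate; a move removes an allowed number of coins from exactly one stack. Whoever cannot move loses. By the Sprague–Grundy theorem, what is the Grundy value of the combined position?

All stacks use S = {4, 6}:
G(0) = 0
G(1) = mex{} = 0
G(2) = mex{} = 0
G(3) = mex{} = 0
G(4) = mex{0} = 1
G(5) = mex{0} = 1
G(6) = mex{0,0} = 1
G(7) = mex{0,0} = 1
G(8) = mex{1,0} = 2
G(9) = mex{1,0} = 2
G(10) = mex{1,1} = 0
G(11) = mex{1,1} = 0
G(12) = mex{2,1} = 0
G(13) = mex{2,1} = 0
G(14) = mex{0,2} = 1
G(15) = mex{0,2} = 1
G(16) = mex{0,0} = 1
G(17) = mex{0,0} = 1
G(18) = mex{1,0} = 2
G(19) = mex{1,0} = 2
G(20) = mex{1,1} = 0
G(21) = mex{1,1} = 0
G(22) = mex{2,1} = 0
G(23) = mex{2,1} = 0
G(24) = mex{0,2} = 1
G(25) = mex{0,2} = 1
G(26) = mex{0,0} = 1
Stack A: G(8) = 2.
Stack B: G(26) = 1.
Combined Grundy value = 2 ⊕ 1 = 3.

3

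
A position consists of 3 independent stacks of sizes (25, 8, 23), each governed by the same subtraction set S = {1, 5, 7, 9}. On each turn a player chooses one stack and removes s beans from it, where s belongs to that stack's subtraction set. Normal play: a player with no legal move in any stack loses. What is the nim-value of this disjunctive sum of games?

0

All stacks use S = {1, 5, 7, 9}:
n :  0  1  2  3  4  5  6  7  8  9 10 11 12 13 14 15 16 17 18 19 20 21 22 23 24 25
G :  0  1  0  1  0  1  0  1  0  1  0  1  0  1  0  1  0  1  0  1  0  1  0  1  0  1
Stack A: G(25) = 1.
Stack B: G(8) = 0.
Stack C: G(23) = 1.
Combined Grundy value = 1 ⊕ 0 ⊕ 1 = 0.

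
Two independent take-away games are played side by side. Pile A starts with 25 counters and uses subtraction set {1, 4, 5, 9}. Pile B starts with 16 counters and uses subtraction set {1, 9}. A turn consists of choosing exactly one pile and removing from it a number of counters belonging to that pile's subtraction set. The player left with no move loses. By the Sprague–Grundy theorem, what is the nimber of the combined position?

Pile A, S = {1, 4, 5, 9}:
G(0) = 0
G(1) = mex{0} = 1
G(2) = mex{1} = 0
G(3) = mex{0} = 1
G(4) = mex{1,0} = 2
G(5) = mex{2,1,0} = 3
G(6) = mex{3,0,1} = 2
G(7) = mex{2,1,0} = 3
G(8) = mex{3,2,1} = 0
G(9) = mex{0,3,2,0} = 1
G(10) = mex{1,2,3,1} = 0
G(11) = mex{0,3,2,0} = 1
G(12) = mex{1,0,3,1} = 2
G(13) = mex{2,1,0,2} = 3
G(14) = mex{3,0,1,3} = 2
G(15) = mex{2,1,0,2} = 3
G(16) = mex{3,2,1,3} = 0
G(17) = mex{0,3,2,0} = 1
G(18) = mex{1,2,3,1} = 0
G(19) = mex{0,3,2,0} = 1
G(20) = mex{1,0,3,1} = 2
G(21) = mex{2,1,0,2} = 3
G(22) = mex{3,0,1,3} = 2
G(23) = mex{2,1,0,2} = 3
G(24) = mex{3,2,1,3} = 0
G(25) = mex{0,3,2,0} = 1
G_A(25) = 1.
Pile B, S = {1, 9}:
G(0) = 0
G(1) = mex{0} = 1
G(2) = mex{1} = 0
G(3) = mex{0} = 1
G(4) = mex{1} = 0
G(5) = mex{0} = 1
G(6) = mex{1} = 0
G(7) = mex{0} = 1
G(8) = mex{1} = 0
G(9) = mex{0,0} = 1
G(10) = mex{1,1} = 0
G(11) = mex{0,0} = 1
G(12) = mex{1,1} = 0
G(13) = mex{0,0} = 1
G(14) = mex{1,1} = 0
G(15) = mex{0,0} = 1
G(16) = mex{1,1} = 0
G_B(16) = 0.
Combined Grundy value = 1 ⊕ 0 = 1.

1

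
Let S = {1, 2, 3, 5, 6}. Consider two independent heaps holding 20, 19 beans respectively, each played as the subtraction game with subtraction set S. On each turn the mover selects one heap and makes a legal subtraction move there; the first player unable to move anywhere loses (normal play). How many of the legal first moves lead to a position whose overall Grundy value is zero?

3

All heaps use S = {1, 2, 3, 5, 6}:
n :  0  1  2  3  4  5  6  7  8  9 10 11 12 13 14 15 16 17 18 19 20
G :  0  1  2  3  0  1  2  3  0  1  2  3  0  1  2  3  0  1  2  3  0
Heap A: G(20) = 0.
Heap B: G(19) = 3.
Combined Grundy value = 0 ⊕ 3 = 3.
A winning move leaves total XOR = 0, i.e. changes one component's Grundy value g to g ⊕ X where X is the current total.
Heap A: need g' = 0⊕3 = 3. Options: 20−1→G=3, 20−2→G=2, 20−3→G=1, 20−5→G=3, 20−6→G=2. Hits: 2.
Heap B: need g' = 3⊕3 = 0. Options: 19−1→G=2, 19−2→G=1, 19−3→G=0, 19−5→G=2, 19−6→G=1. Hits: 1.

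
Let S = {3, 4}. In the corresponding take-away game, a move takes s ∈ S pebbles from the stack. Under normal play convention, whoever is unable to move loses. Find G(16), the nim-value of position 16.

0

n :  0  1  2  3  4  5  6  7  8  9 10 11 12 13 14 15 16
G :  0  0  0  1  1  1  2  0  0  0  1  1  1  2  0  0  0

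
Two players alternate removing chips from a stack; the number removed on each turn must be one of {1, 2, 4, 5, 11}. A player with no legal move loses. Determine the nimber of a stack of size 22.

n :  0  1  2  3  4  5  6  7  8  9 10 11 12 13 14 15 16 17 18 19 20 21 22
G :  0  1  2  0  1  2  0  1  2  0  1  2  0  1  2  0  1  2  0  1  2  0  1

1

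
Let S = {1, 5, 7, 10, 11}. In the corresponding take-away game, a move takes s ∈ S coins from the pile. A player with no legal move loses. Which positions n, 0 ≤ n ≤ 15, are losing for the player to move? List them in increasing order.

n :  0  1  2  3  4  5  6  7  8  9 10 11 12 13 14 15
G :  0  1  0  1  0  1  0  1  0  1  2  3  2  3  2  3
P-positions are exactly the n with G(n) = 0.

0, 2, 4, 6, 8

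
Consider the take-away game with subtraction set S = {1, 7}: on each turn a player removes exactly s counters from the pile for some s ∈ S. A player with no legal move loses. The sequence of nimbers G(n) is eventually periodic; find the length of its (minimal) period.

G(0) = 0
G(1) = mex{0} = 1
G(2) = mex{1} = 0
G(3) = mex{0} = 1
G(4) = mex{1} = 0
G(5) = mex{0} = 1
G(6) = mex{1} = 0
G(7) = mex{0,0} = 1
G(8) = mex{1,1} = 0
G(9) = mex{0,0} = 1
G(10) = mex{1,1} = 0
G(11) = mex{0,0} = 1
G(12) = mex{1,1} = 0
G(13) = mex{0,0} = 1
G(14) = mex{1,1} = 0
G(n+2) = G(n) holds for n = 0,…,6 (a full window of length max(S) = 7), so the sequence is purely periodic with period 2.

2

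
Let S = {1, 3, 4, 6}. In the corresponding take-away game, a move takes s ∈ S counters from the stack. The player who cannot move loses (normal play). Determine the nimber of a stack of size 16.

0

G(0) = 0
G(1) = mex{0} = 1
G(2) = mex{1} = 0
G(3) = mex{0,0} = 1
G(4) = mex{1,1,0} = 2
G(5) = mex{2,0,1} = 3
G(6) = mex{3,1,0,0} = 2
G(7) = mex{2,2,1,1} = 0
G(8) = mex{0,3,2,0} = 1
G(9) = mex{1,2,3,1} = 0
G(10) = mex{0,0,2,2} = 1
G(11) = mex{1,1,0,3} = 2
G(12) = mex{2,0,1,2} = 3
G(13) = mex{3,1,0,0} = 2
G(14) = mex{2,2,1,1} = 0
G(15) = mex{0,3,2,0} = 1
G(16) = mex{1,2,3,1} = 0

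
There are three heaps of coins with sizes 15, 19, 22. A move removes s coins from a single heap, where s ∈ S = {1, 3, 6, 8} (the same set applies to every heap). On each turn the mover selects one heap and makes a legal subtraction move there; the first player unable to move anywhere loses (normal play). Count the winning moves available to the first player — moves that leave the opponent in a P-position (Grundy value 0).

3

All heaps use S = {1, 3, 6, 8}:
n :  0  1  2  3  4  5  6  7  8  9 10 11 12 13 14 15 16 17 18 19 20 21 22
G :  0  1  0  1  0  1  2  3  2  0  1  0  1  0  1  2  3  2  0  1  0  1  0
Heap A: G(15) = 2.
Heap B: G(19) = 1.
Heap C: G(22) = 0.
Combined Grundy value = 2 ⊕ 1 ⊕ 0 = 3.
A winning move leaves total XOR = 0, i.e. changes one component's Grundy value g to g ⊕ X where X is the current total.
Heap A: need g' = 2⊕3 = 1. Options: 15−1→G=1, 15−3→G=1, 15−6→G=0, 15−8→G=3. Hits: 2.
Heap B: need g' = 1⊕3 = 2. Options: 19−1→G=0, 19−3→G=3, 19−6→G=0, 19−8→G=0. Hits: 0.
Heap C: need g' = 0⊕3 = 3. Options: 22−1→G=1, 22−3→G=1, 22−6→G=3, 22−8→G=1. Hits: 1.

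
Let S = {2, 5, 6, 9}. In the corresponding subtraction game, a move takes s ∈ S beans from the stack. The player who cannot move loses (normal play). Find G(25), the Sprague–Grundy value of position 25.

G(0) = 0
G(1) = mex{} = 0
G(2) = mex{0} = 1
G(3) = mex{0} = 1
G(4) = mex{1} = 0
G(5) = mex{1,0} = 2
G(6) = mex{0,0,0} = 1
G(7) = mex{2,1,0} = 3
G(8) = mex{1,1,1} = 0
G(9) = mex{3,0,1,0} = 2
G(10) = mex{0,2,0,0} = 1
G(11) = mex{2,1,2,1} = 0
G(12) = mex{1,3,1,1} = 0
G(13) = mex{0,0,3,0} = 1
G(14) = mex{0,2,0,2} = 1
G(15) = mex{1,1,2,1} = 0
G(16) = mex{1,0,1,3} = 2
G(17) = mex{0,0,0,0} = 1
G(18) = mex{2,1,0,2} = 3
G(19) = mex{1,1,1,1} = 0
G(20) = mex{3,0,1,0} = 2
G(21) = mex{0,2,0,0} = 1
G(22) = mex{2,1,2,1} = 0
G(23) = mex{1,3,1,1} = 0
G(24) = mex{0,0,3,0} = 1
G(25) = mex{0,2,0,2} = 1

1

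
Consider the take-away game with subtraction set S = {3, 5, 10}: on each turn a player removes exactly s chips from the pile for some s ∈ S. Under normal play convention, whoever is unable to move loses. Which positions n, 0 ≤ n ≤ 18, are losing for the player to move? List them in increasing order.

0, 1, 2, 8, 9, 15, 16, 17

n :  0  1  2  3  4  5  6  7  8  9 10 11 12 13 14 15 16 17 18
G :  0  0  0  1  1  1  2  2  0  0  3  1  1  2  2  0  0  0  1
P-positions are exactly the n with G(n) = 0.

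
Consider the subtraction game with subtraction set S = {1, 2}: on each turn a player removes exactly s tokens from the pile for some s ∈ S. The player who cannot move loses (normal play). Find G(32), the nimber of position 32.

n :  0  1  2  3  4  5  6  7  8  9 10 11 12 13 14 15 16 17 18 19 20 21 22 23 24 25 26 27 28 29 30 31 32
G :  0  1  2  0  1  2  0  1  2  0  1  2  0  1  2  0  1  2  0  1  2  0  1  2  0  1  2  0  1  2  0  1  2

2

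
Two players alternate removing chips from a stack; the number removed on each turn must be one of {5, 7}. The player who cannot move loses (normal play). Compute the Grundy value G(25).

G(0) = 0
G(1) = mex{} = 0
G(2) = mex{} = 0
G(3) = mex{} = 0
G(4) = mex{} = 0
G(5) = mex{0} = 1
G(6) = mex{0} = 1
G(7) = mex{0,0} = 1
G(8) = mex{0,0} = 1
G(9) = mex{0,0} = 1
G(10) = mex{1,0} = 2
G(11) = mex{1,0} = 2
G(12) = mex{1,1} = 0
G(13) = mex{1,1} = 0
G(14) = mex{1,1} = 0
G(15) = mex{2,1} = 0
G(16) = mex{2,1} = 0
G(17) = mex{0,2} = 1
G(18) = mex{0,2} = 1
G(19) = mex{0,0} = 1
G(20) = mex{0,0} = 1
G(21) = mex{0,0} = 1
G(22) = mex{1,0} = 2
G(23) = mex{1,0} = 2
G(24) = mex{1,1} = 0
G(25) = mex{1,1} = 0

0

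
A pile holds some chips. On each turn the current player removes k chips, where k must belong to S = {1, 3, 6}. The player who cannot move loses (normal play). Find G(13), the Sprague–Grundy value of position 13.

n :  0  1  2  3  4  5  6  7  8  9 10 11 12 13
G :  0  1  0  1  0  1  2  3  2  0  1  0  1  0

0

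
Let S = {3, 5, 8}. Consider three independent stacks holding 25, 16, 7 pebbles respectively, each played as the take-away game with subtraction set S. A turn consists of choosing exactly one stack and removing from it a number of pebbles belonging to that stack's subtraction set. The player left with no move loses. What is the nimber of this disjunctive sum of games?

All stacks use S = {3, 5, 8}:
G(0) = 0
G(1) = mex{} = 0
G(2) = mex{} = 0
G(3) = mex{0} = 1
G(4) = mex{0} = 1
G(5) = mex{0,0} = 1
G(6) = mex{1,0} = 2
G(7) = mex{1,0} = 2
G(8) = mex{1,1,0} = 2
G(9) = mex{2,1,0} = 3
G(10) = mex{2,1,0} = 3
G(11) = mex{2,2,1} = 0
G(12) = mex{3,2,1} = 0
G(13) = mex{3,2,1} = 0
G(14) = mex{0,3,2} = 1
G(15) = mex{0,3,2} = 1
G(16) = mex{0,0,2} = 1
G(17) = mex{1,0,3} = 2
G(18) = mex{1,0,3} = 2
G(19) = mex{1,1,0} = 2
G(20) = mex{2,1,0} = 3
G(21) = mex{2,1,0} = 3
G(22) = mex{2,2,1} = 0
G(23) = mex{3,2,1} = 0
G(24) = mex{3,2,1} = 0
G(25) = mex{0,3,2} = 1
Stack A: G(25) = 1.
Stack B: G(16) = 1.
Stack C: G(7) = 2.
Combined Grundy value = 1 ⊕ 1 ⊕ 2 = 2.

2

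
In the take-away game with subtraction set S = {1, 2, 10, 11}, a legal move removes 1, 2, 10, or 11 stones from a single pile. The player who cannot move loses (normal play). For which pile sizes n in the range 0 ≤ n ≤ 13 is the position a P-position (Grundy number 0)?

0, 3, 6, 9, 12

G(0) = 0
G(1) = mex{0} = 1
G(2) = mex{1,0} = 2
G(3) = mex{2,1} = 0
G(4) = mex{0,2} = 1
G(5) = mex{1,0} = 2
G(6) = mex{2,1} = 0
G(7) = mex{0,2} = 1
G(8) = mex{1,0} = 2
G(9) = mex{2,1} = 0
G(10) = mex{0,2,0} = 1
G(11) = mex{1,0,1,0} = 2
G(12) = mex{2,1,2,1} = 0
G(13) = mex{0,2,0,2} = 1
P-positions are exactly the n with G(n) = 0.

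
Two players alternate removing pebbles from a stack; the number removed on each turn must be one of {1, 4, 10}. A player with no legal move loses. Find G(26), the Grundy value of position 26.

n :  0  1  2  3  4  5  6  7  8  9 10 11 12 13 14 15 16 17 18 19 20 21 22 23 24 25 26
G :  0  1  0  1  2  0  1  0  1  2  3  2  3  0  1  3  0  1  0  1  2  0  1  2  0  1  2

2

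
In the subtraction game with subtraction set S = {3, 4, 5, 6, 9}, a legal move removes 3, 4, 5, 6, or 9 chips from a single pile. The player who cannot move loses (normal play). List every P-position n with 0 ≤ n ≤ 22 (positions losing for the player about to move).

0, 1, 2, 12, 13, 14

n :  0  1  2  3  4  5  6  7  8  9 10 11 12 13 14 15 16 17 18 19 20 21 22
G :  0  0  0  1  1  1  2  2  2  3  3  3  0  0  0  1  1  1  2  2  2  3  3
P-positions are exactly the n with G(n) = 0.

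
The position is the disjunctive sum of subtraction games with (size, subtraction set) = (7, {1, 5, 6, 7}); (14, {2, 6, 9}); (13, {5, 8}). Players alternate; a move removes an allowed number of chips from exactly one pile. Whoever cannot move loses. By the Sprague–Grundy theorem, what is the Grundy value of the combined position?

Pile A, S = {1, 5, 6, 7}:
n : 0 1 2 3 4 5 6 7
G : 0 1 0 1 0 1 2 3
G_A(7) = 3.
Pile B, S = {2, 6, 9}:
n :  0  1  2  3  4  5  6  7  8  9 10 11 12 13 14
G :  0  0  1  1  0  0  1  1  0  2  1  3  0  2  1
G_B(14) = 1.
Pile C, S = {5, 8}:
n :  0  1  2  3  4  5  6  7  8  9 10 11 12 13
G :  0  0  0  0  0  1  1  1  1  1  2  2  2  0
G_C(13) = 0.
Combined Grundy value = 3 ⊕ 1 ⊕ 0 = 2.

2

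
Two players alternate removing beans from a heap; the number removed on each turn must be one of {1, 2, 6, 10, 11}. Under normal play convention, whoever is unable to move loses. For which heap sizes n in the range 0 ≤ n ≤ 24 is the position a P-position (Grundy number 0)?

0, 3, 7, 12, 15, 19, 24

G(0) = 0
G(1) = mex{0} = 1
G(2) = mex{1,0} = 2
G(3) = mex{2,1} = 0
G(4) = mex{0,2} = 1
G(5) = mex{1,0} = 2
G(6) = mex{2,1,0} = 3
G(7) = mex{3,2,1} = 0
G(8) = mex{0,3,2} = 1
G(9) = mex{1,0,0} = 2
G(10) = mex{2,1,1,0} = 3
G(11) = mex{3,2,2,1,0} = 4
G(12) = mex{4,3,3,2,1} = 0
G(13) = mex{0,4,0,0,2} = 1
G(14) = mex{1,0,1,1,0} = 2
G(15) = mex{2,1,2,2,1} = 0
G(16) = mex{0,2,3,3,2} = 1
G(17) = mex{1,0,4,0,3} = 2
G(18) = mex{2,1,0,1,0} = 3
G(19) = mex{3,2,1,2,1} = 0
G(20) = mex{0,3,2,3,2} = 1
G(21) = mex{1,0,0,4,3} = 2
G(22) = mex{2,1,1,0,4} = 3
G(23) = mex{3,2,2,1,0} = 4
G(24) = mex{4,3,3,2,1} = 0
P-positions are exactly the n with G(n) = 0.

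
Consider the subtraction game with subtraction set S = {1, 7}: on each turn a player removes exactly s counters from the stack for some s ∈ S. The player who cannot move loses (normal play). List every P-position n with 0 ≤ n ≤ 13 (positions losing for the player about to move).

G(0) = 0
G(1) = mex{0} = 1
G(2) = mex{1} = 0
G(3) = mex{0} = 1
G(4) = mex{1} = 0
G(5) = mex{0} = 1
G(6) = mex{1} = 0
G(7) = mex{0,0} = 1
G(8) = mex{1,1} = 0
G(9) = mex{0,0} = 1
G(10) = mex{1,1} = 0
G(11) = mex{0,0} = 1
G(12) = mex{1,1} = 0
G(13) = mex{0,0} = 1
P-positions are exactly the n with G(n) = 0.

0, 2, 4, 6, 8, 10, 12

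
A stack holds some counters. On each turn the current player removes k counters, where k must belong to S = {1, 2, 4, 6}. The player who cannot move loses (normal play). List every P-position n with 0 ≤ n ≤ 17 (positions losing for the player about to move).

0, 3, 8, 11, 16

G(0) = 0
G(1) = mex{0} = 1
G(2) = mex{1,0} = 2
G(3) = mex{2,1} = 0
G(4) = mex{0,2,0} = 1
G(5) = mex{1,0,1} = 2
G(6) = mex{2,1,2,0} = 3
G(7) = mex{3,2,0,1} = 4
G(8) = mex{4,3,1,2} = 0
G(9) = mex{0,4,2,0} = 1
G(10) = mex{1,0,3,1} = 2
G(11) = mex{2,1,4,2} = 0
G(12) = mex{0,2,0,3} = 1
G(13) = mex{1,0,1,4} = 2
G(14) = mex{2,1,2,0} = 3
G(15) = mex{3,2,0,1} = 4
G(16) = mex{4,3,1,2} = 0
G(17) = mex{0,4,2,0} = 1
P-positions are exactly the n with G(n) = 0.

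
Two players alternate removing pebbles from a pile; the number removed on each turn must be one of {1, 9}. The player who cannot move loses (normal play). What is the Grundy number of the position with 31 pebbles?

G(0) = 0
G(1) = mex{0} = 1
G(2) = mex{1} = 0
G(3) = mex{0} = 1
G(4) = mex{1} = 0
G(5) = mex{0} = 1
G(6) = mex{1} = 0
G(7) = mex{0} = 1
G(8) = mex{1} = 0
G(9) = mex{0,0} = 1
G(10) = mex{1,1} = 0
G(11) = mex{0,0} = 1
G(12) = mex{1,1} = 0
G(13) = mex{0,0} = 1
G(14) = mex{1,1} = 0
G(15) = mex{0,0} = 1
G(16) = mex{1,1} = 0
G(17) = mex{0,0} = 1
G(18) = mex{1,1} = 0
G(19) = mex{0,0} = 1
G(20) = mex{1,1} = 0
G(21) = mex{0,0} = 1
G(22) = mex{1,1} = 0
G(23) = mex{0,0} = 1
G(24) = mex{1,1} = 0
G(25) = mex{0,0} = 1
G(26) = mex{1,1} = 0
G(27) = mex{0,0} = 1
G(28) = mex{1,1} = 0
G(29) = mex{0,0} = 1
G(30) = mex{1,1} = 0
G(31) = mex{0,0} = 1

1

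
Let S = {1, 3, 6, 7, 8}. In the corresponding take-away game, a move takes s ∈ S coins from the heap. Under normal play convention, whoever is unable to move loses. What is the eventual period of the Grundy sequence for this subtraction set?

n :  0  1  2  3  4  5  6  7  8  9 10 11 12 13 14 15 16 17 18 19 20 21 22 23 24 25 26 27
G :  0  1  0  1  0  1  2  3  2  3  2  3  4  0  1  0  1  0  1  2  3  2  3  2  3  4  0  1
G(n+13) = G(n) holds for n = 0,…,7 (a full window of length max(S) = 8), so the sequence is purely periodic with period 13.

13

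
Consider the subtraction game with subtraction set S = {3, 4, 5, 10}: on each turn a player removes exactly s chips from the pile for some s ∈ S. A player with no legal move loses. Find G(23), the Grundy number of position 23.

G(0) = 0
G(1) = mex{} = 0
G(2) = mex{} = 0
G(3) = mex{0} = 1
G(4) = mex{0,0} = 1
G(5) = mex{0,0,0} = 1
G(6) = mex{1,0,0} = 2
G(7) = mex{1,1,0} = 2
G(8) = mex{1,1,1} = 0
G(9) = mex{2,1,1} = 0
G(10) = mex{2,2,1,0} = 3
G(11) = mex{0,2,2,0} = 1
G(12) = mex{0,0,2,0} = 1
G(13) = mex{3,0,0,1} = 2
G(14) = mex{1,3,0,1} = 2
G(15) = mex{1,1,3,1} = 0
G(16) = mex{2,1,1,2} = 0
G(17) = mex{2,2,1,2} = 0
G(18) = mex{0,2,2,0} = 1
G(19) = mex{0,0,2,0} = 1
G(20) = mex{0,0,0,3} = 1
G(21) = mex{1,0,0,1} = 2
G(22) = mex{1,1,0,1} = 2
G(23) = mex{1,1,1,2} = 0

0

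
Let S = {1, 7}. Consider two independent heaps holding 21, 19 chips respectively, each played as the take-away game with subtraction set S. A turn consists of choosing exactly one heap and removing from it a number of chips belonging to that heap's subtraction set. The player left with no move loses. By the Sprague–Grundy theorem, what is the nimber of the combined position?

All heaps use S = {1, 7}:
G(0) = 0
G(1) = mex{0} = 1
G(2) = mex{1} = 0
G(3) = mex{0} = 1
G(4) = mex{1} = 0
G(5) = mex{0} = 1
G(6) = mex{1} = 0
G(7) = mex{0,0} = 1
G(8) = mex{1,1} = 0
G(9) = mex{0,0} = 1
G(10) = mex{1,1} = 0
G(11) = mex{0,0} = 1
G(12) = mex{1,1} = 0
G(13) = mex{0,0} = 1
G(14) = mex{1,1} = 0
G(15) = mex{0,0} = 1
G(16) = mex{1,1} = 0
G(17) = mex{0,0} = 1
G(18) = mex{1,1} = 0
G(19) = mex{0,0} = 1
G(20) = mex{1,1} = 0
G(21) = mex{0,0} = 1
Heap A: G(21) = 1.
Heap B: G(19) = 1.
Combined Grundy value = 1 ⊕ 1 = 0.

0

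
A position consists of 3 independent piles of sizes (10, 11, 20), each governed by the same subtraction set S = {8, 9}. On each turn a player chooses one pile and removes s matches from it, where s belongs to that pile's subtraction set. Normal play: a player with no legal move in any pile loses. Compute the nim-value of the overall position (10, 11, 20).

All piles use S = {8, 9}:
n :  0  1  2  3  4  5  6  7  8  9 10 11 12 13 14 15 16 17 18 19 20
G :  0  0  0  0  0  0  0  0  1  1  1  1  1  1  1  1  2  0  0  0  0
Pile A: G(10) = 1.
Pile B: G(11) = 1.
Pile C: G(20) = 0.
Combined Grundy value = 1 ⊕ 1 ⊕ 0 = 0.

0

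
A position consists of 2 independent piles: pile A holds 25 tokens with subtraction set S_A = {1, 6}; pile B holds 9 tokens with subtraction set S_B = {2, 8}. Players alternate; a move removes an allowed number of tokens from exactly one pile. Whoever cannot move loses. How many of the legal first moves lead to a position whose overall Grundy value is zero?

Pile A, S = {1, 6}:
n :  0  1  2  3  4  5  6  7  8  9 10 11 12 13 14 15 16 17 18 19 20 21 22 23 24 25
G :  0  1  0  1  0  1  2  0  1  0  1  0  1  2  0  1  0  1  0  1  2  0  1  0  1  0
G_A(25) = 0.
Pile B, S = {2, 8}:
n : 0 1 2 3 4 5 6 7 8 9
G : 0 0 1 1 0 0 1 1 2 2
G_B(9) = 2.
Combined Grundy value = 0 ⊕ 2 = 2.
A winning move leaves total XOR = 0, i.e. changes one component's Grundy value g to g ⊕ X where X is the current total.
Pile A: need g' = 0⊕2 = 2. Options: 25−1→G=1, 25−6→G=1. Hits: 0.
Pile B: need g' = 2⊕2 = 0. Options: 9−2→G=1, 9−8→G=0. Hits: 1.

1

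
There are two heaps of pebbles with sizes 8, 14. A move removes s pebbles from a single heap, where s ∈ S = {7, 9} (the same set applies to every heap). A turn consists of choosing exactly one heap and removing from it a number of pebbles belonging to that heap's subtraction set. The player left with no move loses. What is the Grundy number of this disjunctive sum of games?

3

All heaps use S = {7, 9}:
n :  0  1  2  3  4  5  6  7  8  9 10 11 12 13 14
G :  0  0  0  0  0  0  0  1  1  1  1  1  1  1  2
Heap A: G(8) = 1.
Heap B: G(14) = 2.
Combined Grundy value = 1 ⊕ 2 = 3.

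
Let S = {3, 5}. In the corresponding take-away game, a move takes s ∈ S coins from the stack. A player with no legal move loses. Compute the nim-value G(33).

G(0) = 0
G(1) = mex{} = 0
G(2) = mex{} = 0
G(3) = mex{0} = 1
G(4) = mex{0} = 1
G(5) = mex{0,0} = 1
G(6) = mex{1,0} = 2
G(7) = mex{1,0} = 2
G(8) = mex{1,1} = 0
G(9) = mex{2,1} = 0
G(10) = mex{2,1} = 0
G(11) = mex{0,2} = 1
G(12) = mex{0,2} = 1
G(13) = mex{0,0} = 1
G(14) = mex{1,0} = 2
G(15) = mex{1,0} = 2
G(16) = mex{1,1} = 0
G(17) = mex{2,1} = 0
G(18) = mex{2,1} = 0
G(19) = mex{0,2} = 1
G(20) = mex{0,2} = 1
G(21) = mex{0,0} = 1
G(22) = mex{1,0} = 2
G(23) = mex{1,0} = 2
G(24) = mex{1,1} = 0
G(25) = mex{2,1} = 0
G(26) = mex{2,1} = 0
G(27) = mex{0,2} = 1
G(28) = mex{0,2} = 1
G(29) = mex{0,0} = 1
G(30) = mex{1,0} = 2
G(31) = mex{1,0} = 2
G(32) = mex{1,1} = 0
G(33) = mex{2,1} = 0

0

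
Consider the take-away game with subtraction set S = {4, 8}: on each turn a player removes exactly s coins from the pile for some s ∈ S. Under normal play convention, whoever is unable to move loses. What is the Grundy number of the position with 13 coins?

n :  0  1  2  3  4  5  6  7  8  9 10 11 12 13
G :  0  0  0  0  1  1  1  1  2  2  2  2  0  0

0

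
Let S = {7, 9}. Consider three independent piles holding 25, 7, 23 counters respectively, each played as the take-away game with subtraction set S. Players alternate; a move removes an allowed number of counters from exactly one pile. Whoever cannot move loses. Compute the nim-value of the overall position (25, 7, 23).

All piles use S = {7, 9}:
G(0) = 0
G(1) = mex{} = 0
G(2) = mex{} = 0
G(3) = mex{} = 0
G(4) = mex{} = 0
G(5) = mex{} = 0
G(6) = mex{} = 0
G(7) = mex{0} = 1
G(8) = mex{0} = 1
G(9) = mex{0,0} = 1
G(10) = mex{0,0} = 1
G(11) = mex{0,0} = 1
G(12) = mex{0,0} = 1
G(13) = mex{0,0} = 1
G(14) = mex{1,0} = 2
G(15) = mex{1,0} = 2
G(16) = mex{1,1} = 0
G(17) = mex{1,1} = 0
G(18) = mex{1,1} = 0
G(19) = mex{1,1} = 0
G(20) = mex{1,1} = 0
G(21) = mex{2,1} = 0
G(22) = mex{2,1} = 0
G(23) = mex{0,2} = 1
G(24) = mex{0,2} = 1
G(25) = mex{0,0} = 1
Pile A: G(25) = 1.
Pile B: G(7) = 1.
Pile C: G(23) = 1.
Combined Grundy value = 1 ⊕ 1 ⊕ 1 = 1.

1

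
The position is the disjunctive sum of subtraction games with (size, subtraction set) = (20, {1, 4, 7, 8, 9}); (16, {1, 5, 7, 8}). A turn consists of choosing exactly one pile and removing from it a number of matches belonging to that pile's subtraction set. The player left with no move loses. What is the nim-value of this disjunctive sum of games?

1

Pile A, S = {1, 4, 7, 8, 9}:
n :  0  1  2  3  4  5  6  7  8  9 10 11 12 13 14 15 16 17 18 19 20
G :  0  1  0  1  2  0  1  2  3  2  3  4  5  3  4  0  1  0  1  2  0
G_A(20) = 0.
Pile B, S = {1, 5, 7, 8}:
n :  0  1  2  3  4  5  6  7  8  9 10 11 12 13 14 15 16
G :  0  1  0  1  0  1  0  1  2  3  2  3  2  3  2  0  1
G_B(16) = 1.
Combined Grundy value = 0 ⊕ 1 = 1.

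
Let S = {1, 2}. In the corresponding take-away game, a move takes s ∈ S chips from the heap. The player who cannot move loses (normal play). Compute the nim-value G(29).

2

n :  0  1  2  3  4  5  6  7  8  9 10 11 12 13 14 15 16 17 18 19 20 21 22 23 24 25 26 27 28 29
G :  0  1  2  0  1  2  0  1  2  0  1  2  0  1  2  0  1  2  0  1  2  0  1  2  0  1  2  0  1  2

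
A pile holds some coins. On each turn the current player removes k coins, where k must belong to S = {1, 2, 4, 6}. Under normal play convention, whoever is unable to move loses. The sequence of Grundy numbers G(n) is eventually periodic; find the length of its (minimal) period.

n :  0  1  2  3  4  5  6  7  8  9 10 11 12 13 14 15 16 17
G :  0  1  2  0  1  2  3  4  0  1  2  0  1  2  3  4  0  1
G(n+8) = G(n) holds for n = 0,…,5 (a full window of length max(S) = 6), so the sequence is purely periodic with period 8.

8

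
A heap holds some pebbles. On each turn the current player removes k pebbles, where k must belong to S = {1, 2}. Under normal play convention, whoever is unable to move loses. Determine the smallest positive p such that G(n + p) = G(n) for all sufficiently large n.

G(0) = 0
G(1) = mex{0} = 1
G(2) = mex{1,0} = 2
G(3) = mex{2,1} = 0
G(4) = mex{0,2} = 1
G(5) = mex{1,0} = 2
G(6) = mex{2,1} = 0
G(7) = mex{0,2} = 1
G(8) = mex{1,0} = 2
G(9) = mex{2,1} = 0
G(10) = mex{0,2} = 1
G(11) = mex{1,0} = 2
G(12) = mex{2,1} = 0
G(13) = mex{0,2} = 1
G(14) = mex{1,0} = 2
G(n+3) = G(n) holds for n = 0,…,1 (a full window of length max(S) = 2), so the sequence is purely periodic with period 3.

3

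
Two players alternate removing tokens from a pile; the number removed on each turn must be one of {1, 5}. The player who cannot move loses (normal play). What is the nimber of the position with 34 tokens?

G(0) = 0
G(1) = mex{0} = 1
G(2) = mex{1} = 0
G(3) = mex{0} = 1
G(4) = mex{1} = 0
G(5) = mex{0,0} = 1
G(6) = mex{1,1} = 0
G(7) = mex{0,0} = 1
G(8) = mex{1,1} = 0
G(9) = mex{0,0} = 1
G(10) = mex{1,1} = 0
G(11) = mex{0,0} = 1
G(12) = mex{1,1} = 0
G(13) = mex{0,0} = 1
G(14) = mex{1,1} = 0
G(15) = mex{0,0} = 1
G(16) = mex{1,1} = 0
G(17) = mex{0,0} = 1
G(18) = mex{1,1} = 0
G(19) = mex{0,0} = 1
G(20) = mex{1,1} = 0
G(21) = mex{0,0} = 1
G(22) = mex{1,1} = 0
G(23) = mex{0,0} = 1
G(24) = mex{1,1} = 0
G(25) = mex{0,0} = 1
G(26) = mex{1,1} = 0
G(27) = mex{0,0} = 1
G(28) = mex{1,1} = 0
G(29) = mex{0,0} = 1
G(30) = mex{1,1} = 0
G(31) = mex{0,0} = 1
G(32) = mex{1,1} = 0
G(33) = mex{0,0} = 1
G(34) = mex{1,1} = 0

0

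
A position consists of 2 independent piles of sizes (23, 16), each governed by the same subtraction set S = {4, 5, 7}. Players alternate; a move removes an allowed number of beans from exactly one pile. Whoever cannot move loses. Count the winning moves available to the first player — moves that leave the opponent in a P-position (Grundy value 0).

4

All piles use S = {4, 5, 7}:
n :  0  1  2  3  4  5  6  7  8  9 10 11 12 13 14 15 16 17 18 19 20 21 22 23
G :  0  0  0  0  1  1  1  1  2  2  2  0  0  0  0  1  1  1  1  2  2  2  0  0
Pile A: G(23) = 0.
Pile B: G(16) = 1.
Combined Grundy value = 0 ⊕ 1 = 1.
A winning move leaves total XOR = 0, i.e. changes one component's Grundy value g to g ⊕ X where X is the current total.
Pile A: need g' = 0⊕1 = 1. Options: 23−4→G=2, 23−5→G=1, 23−7→G=1. Hits: 2.
Pile B: need g' = 1⊕1 = 0. Options: 16−4→G=0, 16−5→G=0, 16−7→G=2. Hits: 2.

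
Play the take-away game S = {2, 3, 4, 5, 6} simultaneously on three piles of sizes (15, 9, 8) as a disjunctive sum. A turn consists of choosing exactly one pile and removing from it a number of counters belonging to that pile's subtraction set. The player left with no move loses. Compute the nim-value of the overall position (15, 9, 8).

3

All piles use S = {2, 3, 4, 5, 6}:
G(0) = 0
G(1) = mex{} = 0
G(2) = mex{0} = 1
G(3) = mex{0,0} = 1
G(4) = mex{1,0,0} = 2
G(5) = mex{1,1,0,0} = 2
G(6) = mex{2,1,1,0,0} = 3
G(7) = mex{2,2,1,1,0} = 3
G(8) = mex{3,2,2,1,1} = 0
G(9) = mex{3,3,2,2,1} = 0
G(10) = mex{0,3,3,2,2} = 1
G(11) = mex{0,0,3,3,2} = 1
G(12) = mex{1,0,0,3,3} = 2
G(13) = mex{1,1,0,0,3} = 2
G(14) = mex{2,1,1,0,0} = 3
G(15) = mex{2,2,1,1,0} = 3
Pile A: G(15) = 3.
Pile B: G(9) = 0.
Pile C: G(8) = 0.
Combined Grundy value = 3 ⊕ 0 ⊕ 0 = 3.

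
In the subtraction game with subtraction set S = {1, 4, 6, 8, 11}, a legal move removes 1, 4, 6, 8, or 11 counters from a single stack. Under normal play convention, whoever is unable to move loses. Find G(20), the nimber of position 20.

1

n :  0  1  2  3  4  5  6  7  8  9 10 11 12 13 14 15 16 17 18 19 20
G :  0  1  0  1  2  0  1  0  1  2  3  2  0  1  0  1  2  0  1  0  1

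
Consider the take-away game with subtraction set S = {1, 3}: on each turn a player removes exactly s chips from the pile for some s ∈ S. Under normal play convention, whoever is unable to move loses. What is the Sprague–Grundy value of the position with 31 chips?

n :  0  1  2  3  4  5  6  7  8  9 10 11 12 13 14 15 16 17 18 19 20 21 22 23 24 25 26 27 28 29 30 31
G :  0  1  0  1  0  1  0  1  0  1  0  1  0  1  0  1  0  1  0  1  0  1  0  1  0  1  0  1  0  1  0  1

1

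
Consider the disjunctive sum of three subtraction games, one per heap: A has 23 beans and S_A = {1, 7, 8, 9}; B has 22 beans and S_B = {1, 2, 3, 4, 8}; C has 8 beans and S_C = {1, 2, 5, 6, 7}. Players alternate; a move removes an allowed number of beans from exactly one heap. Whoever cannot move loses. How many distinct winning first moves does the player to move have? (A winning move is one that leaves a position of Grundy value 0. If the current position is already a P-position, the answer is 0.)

Heap A, S = {1, 7, 8, 9}:
G(0) = 0
G(1) = mex{0} = 1
G(2) = mex{1} = 0
G(3) = mex{0} = 1
G(4) = mex{1} = 0
G(5) = mex{0} = 1
G(6) = mex{1} = 0
G(7) = mex{0,0} = 1
G(8) = mex{1,1,0} = 2
G(9) = mex{2,0,1,0} = 3
G(10) = mex{3,1,0,1} = 2
G(11) = mex{2,0,1,0} = 3
G(12) = mex{3,1,0,1} = 2
G(13) = mex{2,0,1,0} = 3
G(14) = mex{3,1,0,1} = 2
G(15) = mex{2,2,1,0} = 3
G(16) = mex{3,3,2,1} = 0
G(17) = mex{0,2,3,2} = 1
G(18) = mex{1,3,2,3} = 0
G(19) = mex{0,2,3,2} = 1
G(20) = mex{1,3,2,3} = 0
G(21) = mex{0,2,3,2} = 1
G(22) = mex{1,3,2,3} = 0
G(23) = mex{0,0,3,2} = 1
G_A(23) = 1.
Heap B, S = {1, 2, 3, 4, 8}:
G(0) = 0
G(1) = mex{0} = 1
G(2) = mex{1,0} = 2
G(3) = mex{2,1,0} = 3
G(4) = mex{3,2,1,0} = 4
G(5) = mex{4,3,2,1} = 0
G(6) = mex{0,4,3,2} = 1
G(7) = mex{1,0,4,3} = 2
G(8) = mex{2,1,0,4,0} = 3
G(9) = mex{3,2,1,0,1} = 4
G(10) = mex{4,3,2,1,2} = 0
G(11) = mex{0,4,3,2,3} = 1
G(12) = mex{1,0,4,3,4} = 2
G(13) = mex{2,1,0,4,0} = 3
G(14) = mex{3,2,1,0,1} = 4
G(15) = mex{4,3,2,1,2} = 0
G(16) = mex{0,4,3,2,3} = 1
G(17) = mex{1,0,4,3,4} = 2
G(18) = mex{2,1,0,4,0} = 3
G(19) = mex{3,2,1,0,1} = 4
G(20) = mex{4,3,2,1,2} = 0
G(21) = mex{0,4,3,2,3} = 1
G(22) = mex{1,0,4,3,4} = 2
G_B(22) = 2.
Heap C, S = {1, 2, 5, 6, 7}:
n : 0 1 2 3 4 5 6 7 8
G : 0 1 2 0 1 2 3 4 5
G_C(8) = 5.
Combined Grundy value = 1 ⊕ 2 ⊕ 5 = 6.
A winning move leaves total XOR = 0, i.e. changes one component's Grundy value g to g ⊕ X where X is the current total.
Heap A: need g' = 1⊕6 = 7. Options: 23−1→G=0, 23−7→G=0, 23−8→G=3, 23−9→G=2. Hits: 0.
Heap B: need g' = 2⊕6 = 4. Options: 22−1→G=1, 22−2→G=0, 22−3→G=4, 22−4→G=3, 22−8→G=4. Hits: 2.
Heap C: need g' = 5⊕6 = 3. Options: 8−1→G=4, 8−2→G=3, 8−5→G=0, 8−6→G=2, 8−7→G=1. Hits: 1.

3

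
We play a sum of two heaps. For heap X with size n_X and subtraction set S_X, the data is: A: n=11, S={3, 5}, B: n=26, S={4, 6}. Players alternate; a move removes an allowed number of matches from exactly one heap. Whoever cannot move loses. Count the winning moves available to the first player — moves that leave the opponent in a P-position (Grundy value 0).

Heap A, S = {3, 5}:
G(0) = 0
G(1) = mex{} = 0
G(2) = mex{} = 0
G(3) = mex{0} = 1
G(4) = mex{0} = 1
G(5) = mex{0,0} = 1
G(6) = mex{1,0} = 2
G(7) = mex{1,0} = 2
G(8) = mex{1,1} = 0
G(9) = mex{2,1} = 0
G(10) = mex{2,1} = 0
G(11) = mex{0,2} = 1
G_A(11) = 1.
Heap B, S = {4, 6}:
G(0) = 0
G(1) = mex{} = 0
G(2) = mex{} = 0
G(3) = mex{} = 0
G(4) = mex{0} = 1
G(5) = mex{0} = 1
G(6) = mex{0,0} = 1
G(7) = mex{0,0} = 1
G(8) = mex{1,0} = 2
G(9) = mex{1,0} = 2
G(10) = mex{1,1} = 0
G(11) = mex{1,1} = 0
G(12) = mex{2,1} = 0
G(13) = mex{2,1} = 0
G(14) = mex{0,2} = 1
G(15) = mex{0,2} = 1
G(16) = mex{0,0} = 1
G(17) = mex{0,0} = 1
G(18) = mex{1,0} = 2
G(19) = mex{1,0} = 2
G(20) = mex{1,1} = 0
G(21) = mex{1,1} = 0
G(22) = mex{2,1} = 0
G(23) = mex{2,1} = 0
G(24) = mex{0,2} = 1
G(25) = mex{0,2} = 1
G(26) = mex{0,0} = 1
G_B(26) = 1.
Combined Grundy value = 1 ⊕ 1 = 0.
A winning move leaves total XOR = 0, i.e. changes one component's Grundy value g to g ⊕ X where X is the current total.
Heap A: target g' = 1⊕0 = 1, but every legal move changes the Grundy value (mex property), so 0 moves.
Heap B: target g' = 1⊕0 = 1, but every legal move changes the Grundy value (mex property), so 0 moves.

0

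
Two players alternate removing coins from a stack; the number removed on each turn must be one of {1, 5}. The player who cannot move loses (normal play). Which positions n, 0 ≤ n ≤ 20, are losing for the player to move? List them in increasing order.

0, 2, 4, 6, 8, 10, 12, 14, 16, 18, 20

G(0) = 0
G(1) = mex{0} = 1
G(2) = mex{1} = 0
G(3) = mex{0} = 1
G(4) = mex{1} = 0
G(5) = mex{0,0} = 1
G(6) = mex{1,1} = 0
G(7) = mex{0,0} = 1
G(8) = mex{1,1} = 0
G(9) = mex{0,0} = 1
G(10) = mex{1,1} = 0
G(11) = mex{0,0} = 1
G(12) = mex{1,1} = 0
G(13) = mex{0,0} = 1
G(14) = mex{1,1} = 0
G(15) = mex{0,0} = 1
G(16) = mex{1,1} = 0
G(17) = mex{0,0} = 1
G(18) = mex{1,1} = 0
G(19) = mex{0,0} = 1
G(20) = mex{1,1} = 0
P-positions are exactly the n with G(n) = 0.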